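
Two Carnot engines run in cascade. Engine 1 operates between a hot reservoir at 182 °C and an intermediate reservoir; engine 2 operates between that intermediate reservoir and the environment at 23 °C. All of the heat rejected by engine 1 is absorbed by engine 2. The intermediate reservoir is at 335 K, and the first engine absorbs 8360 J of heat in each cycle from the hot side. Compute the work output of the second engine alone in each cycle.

T_H = 182 °C → 182 + 273.15 = 455.15 K.
T_C = 23 °C → 23 + 273.15 = 296.15 K.
Heat entering the second stage: Q_m = Q_H·(T_m/T_H) = 8360 × 335.00/455.15 = 6150 J.
Second-stage efficiency η₂ = 1 − T_C/T_m = 1 − 296.15/335.00 = 0.1160, so W₂ = η₂·Q_m = 714 J.

W₂ ≈ 714 J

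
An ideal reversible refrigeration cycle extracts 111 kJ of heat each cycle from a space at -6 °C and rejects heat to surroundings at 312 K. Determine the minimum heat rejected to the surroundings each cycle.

T_C = -6 °C → -6 + 273.15 = 267.15 K.
For a reversible cycle Q_H/Q_C = T_H/T_C, so Q_H = Q_C·T_H/T_C = 111 × 312.00/267.15 = 130 kJ.

Q_H ≈ 130 kJ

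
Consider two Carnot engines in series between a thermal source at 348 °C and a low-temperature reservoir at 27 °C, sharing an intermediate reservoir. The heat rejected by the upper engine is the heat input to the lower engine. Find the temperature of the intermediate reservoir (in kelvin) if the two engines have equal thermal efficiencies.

T_m ≈ 431.8 K

T_H = 348 °C → 348 + 273.15 = 621.15 K.
T_C = 27 °C → 27 + 273.15 = 300.15 K.
Equal efficiencies require 1 − T_m/T_H = 1 − T_C/T_m, i.e. T_m/T_H = T_C/T_m, so T_m = √(T_H·T_C) = √(621.15 × 300.15) = 431.8 K.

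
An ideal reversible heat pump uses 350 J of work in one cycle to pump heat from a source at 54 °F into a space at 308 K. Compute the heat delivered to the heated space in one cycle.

Q_H ≈ 4764 J

T_C = 54 °F → (54 − 32) × 5/9 = 12.22 °C = 285.37 K.
Reversible heating COP: COP_HP = T_H/(T_H − T_C) = 308.00/22.63 = 13.6116.
Q_H = COP_HP · W = 13.6116 × 350 = 4764 J.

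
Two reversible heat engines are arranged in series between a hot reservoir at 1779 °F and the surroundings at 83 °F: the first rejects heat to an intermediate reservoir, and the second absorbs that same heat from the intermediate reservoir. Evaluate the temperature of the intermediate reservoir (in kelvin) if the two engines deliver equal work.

T_H = 1779 °F → (1779 − 32) × 5/9 = 970.56 °C = 1243.71 K.
T_C = 83 °F → (83 − 32) × 5/9 = 28.33 °C = 301.48 K.
For reversible stages Q_m = Q_H·(T_m/T_H). Setting W₁ = Q_H(1 − T_m/T_H) equal to W₂ = Q_m(1 − T_C/T_m) = Q_H·(T_m − T_C)/T_H gives T_H − T_m = T_m − T_C, so T_m = (T_H + T_C)/2 = (1243.71 + 301.48)/2 = 773 K.

T_m ≈ 773 K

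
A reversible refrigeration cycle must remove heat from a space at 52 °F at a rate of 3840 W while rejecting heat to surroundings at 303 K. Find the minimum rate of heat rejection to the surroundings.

Q̇_H ≈ 4090 W

T_C = 52 °F → (52 − 32) × 5/9 = 11.11 °C = 284.26 K.
For a reversible cycle Q_H/Q_C = T_H/T_C, so Q_H = Q_C·T_H/T_C = 3840 × 303.00/284.26 = 4090 W.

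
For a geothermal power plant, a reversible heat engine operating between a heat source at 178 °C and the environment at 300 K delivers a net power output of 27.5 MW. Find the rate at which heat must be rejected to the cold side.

T_H = 178 °C → 178 + 273.15 = 451.15 K.
η_rev = 1 − T_C/T_H = 1 − 300.00/451.15 = 0.3350.
Since Q_C/Q_H = T_C/T_H and Q_H = W/η, Q_C = W·T_C/(T_H − T_C) = 27.5 × 300.00/151.15 = 54.6 MW.

Q̇_C ≈ 54.6 MW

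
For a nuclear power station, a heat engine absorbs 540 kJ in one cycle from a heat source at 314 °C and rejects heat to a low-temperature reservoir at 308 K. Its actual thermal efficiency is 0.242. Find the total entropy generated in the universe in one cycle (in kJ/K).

ΔS_univ ≈ 0.409 kJ/K

T_H = 314 °C → 314 + 273.15 = 587.15 K.
W = η·Q_H = 0.242 × 540 = 130.7 kJ, so Q_C = Q_H − W = 409.3 kJ.
Reservoir entropy changes: ΔS_H = −Q_H/T_H = −540/587.15 = -0.9197 kJ/K and ΔS_C = +Q_C/T_C = 409.3/308.00 = 1.329 kJ/K.
ΔS_univ = −Q_H/T_H + Q_C/T_C = 0.409 kJ/K (> 0, since η = 0.242 < η_Carnot = 0.475).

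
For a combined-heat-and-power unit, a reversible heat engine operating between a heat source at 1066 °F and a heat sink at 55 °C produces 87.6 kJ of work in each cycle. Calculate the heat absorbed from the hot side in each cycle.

T_H = 1066 °F → (1066 − 32) × 5/9 = 574.44 °C = 847.59 K.
T_C = 55 °C → 55 + 273.15 = 328.15 K.
η_rev = 1 − T_C/T_H = 1 − 328.15/847.59 = 0.6128.
Q_H = W/η = 87.6/0.6128 = 143 kJ.

Q_H ≈ 143 kJ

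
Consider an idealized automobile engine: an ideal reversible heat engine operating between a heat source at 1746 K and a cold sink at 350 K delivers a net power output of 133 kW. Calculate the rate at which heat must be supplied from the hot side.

Q̇_H ≈ 166 kW

The Carnot efficiency is η = 1 − T_C/T_H = 1 − 350.00/1746.00 = 0.7995.
Q_H = W/η = 133/0.7995 = 166 kW.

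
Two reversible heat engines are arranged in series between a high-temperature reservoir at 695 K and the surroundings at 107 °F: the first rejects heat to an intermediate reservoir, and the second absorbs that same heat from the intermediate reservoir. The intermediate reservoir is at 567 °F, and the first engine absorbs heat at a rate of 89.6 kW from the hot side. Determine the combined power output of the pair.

T_C = 107 °F → (107 − 32) × 5/9 = 41.67 °C = 314.82 K.
Two reversible stages in series are equivalent to a single Carnot engine between T_H and T_C, so η_total = 1 − T_C/T_H = 1 − 314.82/695.00 = 0.5470.
W_total = η_total · Q_H = 0.5470 × 89.6 = 49.0 kW.

Ẇ_total ≈ 49.0 kW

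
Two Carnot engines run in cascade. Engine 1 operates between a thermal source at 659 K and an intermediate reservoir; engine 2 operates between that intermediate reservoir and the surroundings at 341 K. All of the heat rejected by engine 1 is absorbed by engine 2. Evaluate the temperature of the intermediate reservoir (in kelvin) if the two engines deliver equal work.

T_m ≈ 500 K

For reversible stages Q_m = Q_H·(T_m/T_H). Setting W₁ = Q_H(1 − T_m/T_H) equal to W₂ = Q_m(1 − T_C/T_m) = Q_H·(T_m − T_C)/T_H gives T_H − T_m = T_m − T_C, so T_m = (T_H + T_C)/2 = (659.00 + 341.00)/2 = 500 K.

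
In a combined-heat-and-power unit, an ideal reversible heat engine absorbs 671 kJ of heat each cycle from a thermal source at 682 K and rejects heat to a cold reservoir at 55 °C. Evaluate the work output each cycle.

W ≈ 348 kJ

T_C = 55 °C → 55 + 273.15 = 328.15 K.
η_rev = 1 − T_C/T_H = 1 − 328.15/682.00 = 0.5188.
W = η·Q_H = 0.5188 × 671 = 348 kJ.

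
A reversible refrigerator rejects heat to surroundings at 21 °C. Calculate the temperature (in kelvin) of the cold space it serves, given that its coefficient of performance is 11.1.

T_H = 21 °C → 21 + 273.15 = 294.15 K.
COP_R = T_C/(T_H − T_C) ⇒ T_C = T_H·COP_R/(1 + COP_R) = 294.15 × 11.1/(1 + 11.1) = 269.8 K.

T_C ≈ 269.8 K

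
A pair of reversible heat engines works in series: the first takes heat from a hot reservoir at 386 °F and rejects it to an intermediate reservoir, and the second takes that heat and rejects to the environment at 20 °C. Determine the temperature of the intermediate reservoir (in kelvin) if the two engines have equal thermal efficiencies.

T_m ≈ 371 K

T_H = 386 °F → (386 − 32) × 5/9 = 196.67 °C = 469.82 K.
T_C = 20 °C → 20 + 273.15 = 293.15 K.
Equal efficiencies require 1 − T_m/T_H = 1 − T_C/T_m, i.e. T_m/T_H = T_C/T_m, so T_m = √(T_H·T_C) = √(469.82 × 293.15) = 371 K.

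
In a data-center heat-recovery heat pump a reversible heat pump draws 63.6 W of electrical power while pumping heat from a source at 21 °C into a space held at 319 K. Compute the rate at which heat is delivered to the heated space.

Q̇_H ≈ 816 W

T_C = 21 °C → 21 + 273.15 = 294.15 K.
For a reversible heat pump, COP_HP = T_H/(T_H − T_C) = 319.00/24.85 = 12.8370.
Q_H = COP_HP · W = 12.8370 × 63.6 = 816 W.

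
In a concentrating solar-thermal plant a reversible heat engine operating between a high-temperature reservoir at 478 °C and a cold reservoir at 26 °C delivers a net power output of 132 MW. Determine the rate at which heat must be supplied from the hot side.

T_H = 478 °C → 478 + 273.15 = 751.15 K.
T_C = 26 °C → 26 + 273.15 = 299.15 K.
Carnot efficiency: η = 1 − T_C/T_H = 1 − 299.15/751.15 = 0.6017.
Q_H = W/η = 132/0.6017 = 219 MW.

Q̇_H ≈ 219 MW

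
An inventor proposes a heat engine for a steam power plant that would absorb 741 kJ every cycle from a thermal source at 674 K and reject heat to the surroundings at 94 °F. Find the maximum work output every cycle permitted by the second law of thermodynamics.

T_C = 94 °F → (94 − 32) × 5/9 = 34.44 °C = 307.59 K.
The upper bound on efficiency is η_max = 1 − T_C/T_H = 1 − 307.59/674.00 = 0.5436.
W_max = η_max · Q_H = 0.5436 × 741 = 403 kJ.

W_max ≈ 403 kJ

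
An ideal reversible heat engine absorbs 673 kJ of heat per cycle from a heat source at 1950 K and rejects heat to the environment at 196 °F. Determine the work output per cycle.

W ≈ 547.3 kJ

T_C = 196 °F → (196 − 32) × 5/9 = 91.11 °C = 364.26 K.
For a reversible engine, η = 1 − T_C/T_H = 1 − 364.26/1950.00 = 0.8132.
W = η·Q_H = 0.8132 × 673 = 547.3 kJ.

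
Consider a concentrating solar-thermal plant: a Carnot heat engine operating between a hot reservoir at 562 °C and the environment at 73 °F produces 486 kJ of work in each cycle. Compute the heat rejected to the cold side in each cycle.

T_H = 562 °C → 562 + 273.15 = 835.15 K.
T_C = 73 °F → (73 − 32) × 5/9 = 22.78 °C = 295.93 K.
Carnot efficiency: η = 1 − T_C/T_H = 1 − 295.93/835.15 = 0.6457.
Since Q_C/Q_H = T_C/T_H and Q_H = W/η, Q_C = W·T_C/(T_H − T_C) = 486 × 295.93/539.22 = 267 kJ.

Q_C ≈ 267 kJ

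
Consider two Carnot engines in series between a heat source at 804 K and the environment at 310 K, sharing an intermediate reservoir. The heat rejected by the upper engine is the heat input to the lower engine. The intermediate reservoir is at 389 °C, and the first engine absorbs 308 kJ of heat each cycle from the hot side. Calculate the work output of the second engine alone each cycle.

W₂ ≈ 134.9 kJ

T_m = 389 °C → 389 + 273.15 = 662.15 K.
Heat entering the second stage: Q_m = Q_H·(T_m/T_H) = 308 × 662.15/804.00 = 253.7 kJ.
Second-stage efficiency η₂ = 1 − T_C/T_m = 1 − 310.00/662.15 = 0.5318, so W₂ = η₂·Q_m = 134.9 kJ.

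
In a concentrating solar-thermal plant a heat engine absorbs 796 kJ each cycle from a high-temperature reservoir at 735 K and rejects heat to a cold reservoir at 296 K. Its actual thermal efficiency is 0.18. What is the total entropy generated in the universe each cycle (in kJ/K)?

W = η·Q_H = 0.18 × 796 = 143.3 kJ, so Q_C = Q_H − W = 652.7 kJ.
Reservoir entropy changes: ΔS_H = −Q_H/T_H = −796/735.00 = -1.083 kJ/K and ΔS_C = +Q_C/T_C = 652.7/296.00 = 2.205 kJ/K.
ΔS_univ = −Q_H/T_H + Q_C/T_C = 1.12 kJ/K (> 0, since η = 0.18 < η_Carnot = 0.597).

ΔS_univ ≈ 1.12 kJ/K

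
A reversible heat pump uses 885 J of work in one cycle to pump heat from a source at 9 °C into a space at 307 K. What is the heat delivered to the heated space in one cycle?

Q_H ≈ 10900 J

T_C = 9 °C → 9 + 273.15 = 282.15 K.
For a reversible heat pump, COP_HP = T_H/(T_H − T_C) = 307.00/24.85 = 12.3541.
Q_H = COP_HP · W = 12.3541 × 885 = 10900 J.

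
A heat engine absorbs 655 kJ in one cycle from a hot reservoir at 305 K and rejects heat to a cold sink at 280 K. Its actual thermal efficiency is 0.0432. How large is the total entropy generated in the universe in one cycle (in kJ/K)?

W = η·Q_H = 0.0432 × 655 = 28.30 kJ, so Q_C = Q_H − W = 626.7 kJ.
The hot reservoir loses entropy Q_H/T_H = 655/305.00 = 2.148 kJ/K; the cold reservoir gains Q_C/T_C = 626.7/280.00 = 2.238 kJ/K.
ΔS_univ = −Q_H/T_H + Q_C/T_C = 0.09069 kJ/K (> 0, since η = 0.0432 < η_Carnot = 0.082).

ΔS_univ ≈ 0.09069 kJ/K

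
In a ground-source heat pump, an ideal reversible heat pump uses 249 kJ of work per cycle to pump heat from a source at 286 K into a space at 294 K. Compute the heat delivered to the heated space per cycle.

Q_H ≈ 9151 kJ

COP_HP = T_H/(T_H − T_C) = 294.00/8.00 = 36.7500.
Q_H = COP_HP · W = 36.7500 × 249 = 9151 kJ.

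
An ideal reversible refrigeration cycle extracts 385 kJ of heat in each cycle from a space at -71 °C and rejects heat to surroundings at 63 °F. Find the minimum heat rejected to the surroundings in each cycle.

Q_H ≈ 553.0 kJ

T_H = 63 °F → (63 − 32) × 5/9 = 17.22 °C = 290.37 K.
T_C = -71 °C → -71 + 273.15 = 202.15 K.
For a reversible cycle Q_H/Q_C = T_H/T_C, so Q_H = Q_C·T_H/T_C = 385 × 290.37/202.15 = 553.0 kJ.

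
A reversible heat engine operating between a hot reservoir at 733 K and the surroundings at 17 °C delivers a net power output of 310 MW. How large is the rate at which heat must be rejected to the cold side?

T_C = 17 °C → 17 + 273.15 = 290.15 K.
The Carnot efficiency is η = 1 − T_C/T_H = 1 − 290.15/733.00 = 0.6042.
Since Q_C/Q_H = T_C/T_H and Q_H = W/η, Q_C = W·T_C/(T_H − T_C) = 310 × 290.15/442.85 = 203 MW.

Q̇_C ≈ 203 MW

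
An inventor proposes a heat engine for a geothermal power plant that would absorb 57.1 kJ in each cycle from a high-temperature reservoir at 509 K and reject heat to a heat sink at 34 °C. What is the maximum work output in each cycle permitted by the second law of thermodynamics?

T_C = 34 °C → 34 + 273.15 = 307.15 K.
The upper bound on efficiency is η_max = 1 − T_C/T_H = 1 − 307.15/509.00 = 0.3966.
W_max = η_max · Q_H = 0.3966 × 57.1 = 22.6 kJ.

W_max ≈ 22.6 kJ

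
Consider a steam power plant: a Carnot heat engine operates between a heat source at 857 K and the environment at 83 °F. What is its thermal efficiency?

T_C = 83 °F → (83 − 32) × 5/9 = 28.33 °C = 301.48 K.
For a reversible engine, η = 1 − T_C/T_H = 1 − 301.48/857.00 = 0.648.

η ≈ 0.648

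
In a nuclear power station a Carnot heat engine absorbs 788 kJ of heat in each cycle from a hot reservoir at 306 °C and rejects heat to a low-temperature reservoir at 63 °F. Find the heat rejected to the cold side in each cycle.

Q_C ≈ 395 kJ

T_H = 306 °C → 306 + 273.15 = 579.15 K.
T_C = 63 °F → (63 − 32) × 5/9 = 17.22 °C = 290.37 K.
For a reversible engine, η = 1 − T_C/T_H = 1 − 290.37/579.15 = 0.4986.
For a reversible cycle Q_C/Q_H = T_C/T_H, so Q_C = 788 × 290.37/579.15 = 395 kJ.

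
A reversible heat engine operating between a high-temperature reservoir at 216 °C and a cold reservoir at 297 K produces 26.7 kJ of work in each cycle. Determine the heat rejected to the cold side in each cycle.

Q_C ≈ 41.27 kJ

T_H = 216 °C → 216 + 273.15 = 489.15 K.
Since the cycle is reversible, η = 1 − T_C/T_H = 1 − 297.00/489.15 = 0.3928.
Since Q_C/Q_H = T_C/T_H and Q_H = W/η, Q_C = W·T_C/(T_H − T_C) = 26.7 × 297.00/192.15 = 41.27 kJ.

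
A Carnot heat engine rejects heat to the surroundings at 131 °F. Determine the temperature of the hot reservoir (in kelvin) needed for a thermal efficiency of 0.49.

T_C = 131 °F → (131 − 32) × 5/9 = 55.00 °C = 328.15 K.
From η = 1 − T_C/T_H, solving for T_H gives T_H = T_C/(1 − η) = 328.15/(1 − 0.49) = 643.4 K.

T_H ≈ 643.4 K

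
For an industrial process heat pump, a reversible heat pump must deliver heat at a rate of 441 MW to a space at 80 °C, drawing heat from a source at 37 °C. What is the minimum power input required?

T_H = 80 °C → 80 + 273.15 = 353.15 K.
T_C = 37 °C → 37 + 273.15 = 310.15 K.
The Carnot heat-pump COP is COP_HP = T_H/(T_H − T_C) = 353.15/43.00 = 8.2128.
W = Q_H/COP_HP = 441/8.2128 = 53.70 MW.

Ẇ_in ≈ 53.70 MW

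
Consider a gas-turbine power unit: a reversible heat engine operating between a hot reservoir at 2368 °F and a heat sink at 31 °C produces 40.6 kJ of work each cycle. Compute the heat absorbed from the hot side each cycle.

Q_H ≈ 50.3 kJ

T_H = 2368 °F → (2368 − 32) × 5/9 = 1297.78 °C = 1570.93 K.
T_C = 31 °C → 31 + 273.15 = 304.15 K.
Carnot efficiency: η = 1 − T_C/T_H = 1 − 304.15/1570.93 = 0.8064.
Q_H = W/η = 40.6/0.8064 = 50.3 kJ.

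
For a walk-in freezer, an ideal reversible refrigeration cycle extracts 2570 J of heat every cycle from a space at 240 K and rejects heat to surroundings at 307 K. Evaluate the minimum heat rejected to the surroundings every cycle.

Q_H ≈ 3290 J

For a reversible cycle Q_H/Q_C = T_H/T_C, so Q_H = Q_C·T_H/T_C = 2570 × 307.00/240.00 = 3290 J.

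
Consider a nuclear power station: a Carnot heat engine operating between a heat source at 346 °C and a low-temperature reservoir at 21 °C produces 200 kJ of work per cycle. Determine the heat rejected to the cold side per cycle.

T_H = 346 °C → 346 + 273.15 = 619.15 K.
T_C = 21 °C → 21 + 273.15 = 294.15 K.
η_rev = 1 − T_C/T_H = 1 − 294.15/619.15 = 0.5249.
Since Q_C/Q_H = T_C/T_H and Q_H = W/η, Q_C = W·T_C/(T_H − T_C) = 200 × 294.15/325.00 = 181.0 kJ.

Q_C ≈ 181.0 kJ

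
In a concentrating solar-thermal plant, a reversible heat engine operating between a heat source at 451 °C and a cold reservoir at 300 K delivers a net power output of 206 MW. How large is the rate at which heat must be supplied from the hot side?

Q̇_H ≈ 351.7 MW

T_H = 451 °C → 451 + 273.15 = 724.15 K.
Since the cycle is reversible, η = 1 − T_C/T_H = 1 − 300.00/724.15 = 0.5857.
Q_H = W/η = 206/0.5857 = 351.7 MW.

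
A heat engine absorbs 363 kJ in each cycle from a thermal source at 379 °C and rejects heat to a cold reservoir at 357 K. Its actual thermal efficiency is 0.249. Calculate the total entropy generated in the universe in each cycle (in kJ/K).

T_H = 379 °C → 379 + 273.15 = 652.15 K.
W = η·Q_H = 0.249 × 363 = 90.39 kJ, so Q_C = Q_H − W = 272.6 kJ.
The hot reservoir loses entropy Q_H/T_H = 363/652.15 = 0.5566 kJ/K; the cold reservoir gains Q_C/T_C = 272.6/357.00 = 0.7636 kJ/K.
ΔS_univ = −Q_H/T_H + Q_C/T_C = 0.2070 kJ/K (> 0, since η = 0.249 < η_Carnot = 0.453).

ΔS_univ ≈ 0.2070 kJ/K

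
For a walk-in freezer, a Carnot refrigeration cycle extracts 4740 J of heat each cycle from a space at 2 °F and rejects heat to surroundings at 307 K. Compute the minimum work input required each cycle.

W_in ≈ 933.6 J

T_C = 2 °F → (2 − 32) × 5/9 = -16.67 °C = 256.48 K.
The reversible coefficient of performance is COP_R = T_C/(T_H − T_C) = 256.48/50.52 = 5.0772.
W = Q_C/COP_R = 4740/5.0772 = 933.6 J.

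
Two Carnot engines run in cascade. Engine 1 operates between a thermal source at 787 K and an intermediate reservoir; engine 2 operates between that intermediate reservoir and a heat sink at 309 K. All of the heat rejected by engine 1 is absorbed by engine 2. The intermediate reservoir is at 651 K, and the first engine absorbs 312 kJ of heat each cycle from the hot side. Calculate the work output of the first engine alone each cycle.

W₁ ≈ 53.9 kJ

First-stage efficiency η₁ = 1 − T_m/T_H = 1 − 651.00/787.00 = 0.1728.
W₁ = η₁·Q_H = 0.1728 × 312 = 53.9 kJ.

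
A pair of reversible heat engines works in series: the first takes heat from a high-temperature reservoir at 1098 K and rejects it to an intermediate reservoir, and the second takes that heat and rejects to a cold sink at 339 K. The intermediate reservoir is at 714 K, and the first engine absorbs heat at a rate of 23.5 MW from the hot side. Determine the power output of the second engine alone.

Heat entering the second stage: Q_m = Q_H·(T_m/T_H) = 23.5 × 714.00/1098.00 = 15.3 MW.
Second-stage efficiency η₂ = 1 − T_C/T_m = 1 − 339.00/714.00 = 0.5252, so W₂ = η₂·Q_m = 8.03 MW.

Ẇ₂ ≈ 8.03 MW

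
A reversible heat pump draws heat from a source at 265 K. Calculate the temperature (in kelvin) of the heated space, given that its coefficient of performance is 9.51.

COP_HP = T_H/(T_H − T_C) ⇒ T_H = T_C·COP_HP/(COP_HP − 1) = 265.00 × 9.51/(9.51 − 1) = 296 K.

T_H ≈ 296 K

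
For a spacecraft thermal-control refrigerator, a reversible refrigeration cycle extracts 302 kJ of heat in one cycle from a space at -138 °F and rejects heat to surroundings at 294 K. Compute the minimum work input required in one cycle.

W_in ≈ 195 kJ

T_C = -138 °F → (-138 − 32) × 5/9 = -94.44 °C = 178.71 K.
COP_R = T_C/(T_H − T_C) = 178.71/115.29 = 1.5500.
W = Q_C/COP_R = 302/1.5500 = 195 kJ.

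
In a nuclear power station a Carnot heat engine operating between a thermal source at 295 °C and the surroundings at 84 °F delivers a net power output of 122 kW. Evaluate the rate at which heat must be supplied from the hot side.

Q̇_H ≈ 260 kW

T_H = 295 °C → 295 + 273.15 = 568.15 K.
T_C = 84 °F → (84 − 32) × 5/9 = 28.89 °C = 302.04 K.
η_rev = 1 − T_C/T_H = 1 − 302.04/568.15 = 0.4684.
Q_H = W/η = 122/0.4684 = 260 kW.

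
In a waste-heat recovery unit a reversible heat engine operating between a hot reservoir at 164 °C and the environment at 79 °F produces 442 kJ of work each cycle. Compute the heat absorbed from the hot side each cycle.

T_H = 164 °C → 164 + 273.15 = 437.15 K.
T_C = 79 °F → (79 − 32) × 5/9 = 26.11 °C = 299.26 K.
For a reversible engine, η = 1 − T_C/T_H = 1 − 299.26/437.15 = 0.3154.
Q_H = W/η = 442/0.3154 = 1400 kJ.

Q_H ≈ 1400 kJ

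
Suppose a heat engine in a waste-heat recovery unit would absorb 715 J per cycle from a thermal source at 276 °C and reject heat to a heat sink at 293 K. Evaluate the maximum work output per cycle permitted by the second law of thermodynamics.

W_max ≈ 334 J

T_H = 276 °C → 276 + 273.15 = 549.15 K.
By the Carnot theorem, η_max = 1 − T_C/T_H = 1 − 293.00/549.15 = 0.4664.
W_max = η_max · Q_H = 0.4664 × 715 = 334 J.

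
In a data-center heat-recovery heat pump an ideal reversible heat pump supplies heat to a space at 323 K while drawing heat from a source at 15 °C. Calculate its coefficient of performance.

T_C = 15 °C → 15 + 273.15 = 288.15 K.
COP_HP = T_H/(T_H − T_C) = 323.00/(323.00 − 288.15) = 9.27.

COP_HP ≈ 9.27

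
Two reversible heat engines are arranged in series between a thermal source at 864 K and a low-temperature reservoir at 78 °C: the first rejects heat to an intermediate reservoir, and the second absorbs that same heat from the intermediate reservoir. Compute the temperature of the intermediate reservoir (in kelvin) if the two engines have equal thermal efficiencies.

T_C = 78 °C → 78 + 273.15 = 351.15 K.
Equal efficiencies require 1 − T_m/T_H = 1 − T_C/T_m, i.e. T_m/T_H = T_C/T_m, so T_m = √(T_H·T_C) = √(864.00 × 351.15) = 551 K.

T_m ≈ 551 K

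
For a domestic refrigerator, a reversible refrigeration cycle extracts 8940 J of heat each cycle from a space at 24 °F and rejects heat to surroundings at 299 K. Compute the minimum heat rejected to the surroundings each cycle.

T_C = 24 °F → (24 − 32) × 5/9 = -4.44 °C = 268.71 K.
For a reversible cycle Q_H/Q_C = T_H/T_C, so Q_H = Q_C·T_H/T_C = 8940 × 299.00/268.71 = 9950 J.

Q_H ≈ 9950 J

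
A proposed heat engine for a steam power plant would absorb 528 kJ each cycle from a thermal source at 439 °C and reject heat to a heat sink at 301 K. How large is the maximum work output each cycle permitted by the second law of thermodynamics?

T_H = 439 °C → 439 + 273.15 = 712.15 K.
No engine can exceed the Carnot limit: η_max = 1 − T_C/T_H = 1 − 301.00/712.15 = 0.5773.
W_max = η_max · Q_H = 0.5773 × 528 = 305 kJ.

W_max ≈ 305 kJ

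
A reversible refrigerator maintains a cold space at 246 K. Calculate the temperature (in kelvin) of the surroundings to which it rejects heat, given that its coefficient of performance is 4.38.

T_H ≈ 302.2 K

COP_R = T_C/(T_H − T_C) ⇒ T_H = T_C·(1 + 1/COP_R) = 246.00 × (1 + 1/4.38) = 302.2 K.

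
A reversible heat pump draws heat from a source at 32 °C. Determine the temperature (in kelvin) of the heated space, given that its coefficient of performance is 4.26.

T_H ≈ 399 K

T_C = 32 °C → 32 + 273.15 = 305.15 K.
COP_HP = T_H/(T_H − T_C) ⇒ T_H = T_C·COP_HP/(COP_HP − 1) = 305.15 × 4.26/(4.26 − 1) = 399 K.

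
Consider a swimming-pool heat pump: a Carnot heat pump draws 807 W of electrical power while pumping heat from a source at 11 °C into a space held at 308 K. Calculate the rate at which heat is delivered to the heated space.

Q̇_H ≈ 10400 W

T_C = 11 °C → 11 + 273.15 = 284.15 K.
COP_HP = T_H/(T_H − T_C) = 308.00/23.85 = 12.9140.
Q_H = COP_HP · W = 12.9140 × 807 = 10400 W.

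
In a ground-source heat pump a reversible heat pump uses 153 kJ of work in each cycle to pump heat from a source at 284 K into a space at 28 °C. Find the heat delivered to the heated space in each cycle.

T_H = 28 °C → 28 + 273.15 = 301.15 K.
COP_HP = T_H/(T_H − T_C) = 301.15/17.15 = 17.5598.
Q_H = COP_HP · W = 17.5598 × 153 = 2690 kJ.

Q_H ≈ 2690 kJ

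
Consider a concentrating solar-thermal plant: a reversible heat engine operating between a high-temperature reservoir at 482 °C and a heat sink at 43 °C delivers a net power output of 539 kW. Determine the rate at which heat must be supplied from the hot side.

Q̇_H ≈ 927 kW

T_H = 482 °C → 482 + 273.15 = 755.15 K.
T_C = 43 °C → 43 + 273.15 = 316.15 K.
The Carnot efficiency is η = 1 − T_C/T_H = 1 − 316.15/755.15 = 0.5813.
Q_H = W/η = 539/0.5813 = 927 kW.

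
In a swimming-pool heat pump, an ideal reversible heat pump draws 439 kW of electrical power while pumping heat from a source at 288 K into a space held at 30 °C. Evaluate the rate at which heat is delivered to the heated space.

Q̇_H ≈ 8780 kW

T_H = 30 °C → 30 + 273.15 = 303.15 K.
COP_HP = T_H/(T_H − T_C) = 303.15/15.15 = 20.0099.
Q_H = COP_HP · W = 20.0099 × 439 = 8780 kW.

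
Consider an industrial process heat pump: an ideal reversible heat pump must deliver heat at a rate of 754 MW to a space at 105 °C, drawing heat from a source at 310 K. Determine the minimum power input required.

Ẇ_in ≈ 136 MW

T_H = 105 °C → 105 + 273.15 = 378.15 K.
Reversible heating COP: COP_HP = T_H/(T_H − T_C) = 378.15/68.15 = 5.5488.
W = Q_H/COP_HP = 754/5.5488 = 136 MW.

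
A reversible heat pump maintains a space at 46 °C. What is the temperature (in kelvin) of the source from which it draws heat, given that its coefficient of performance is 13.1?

T_H = 46 °C → 46 + 273.15 = 319.15 K.
COP_HP = T_H/(T_H − T_C) ⇒ T_C = T_H·(COP_HP − 1)/COP_HP = 319.15 × (13.1 − 1)/13.1 = 295 K.

T_C ≈ 295 K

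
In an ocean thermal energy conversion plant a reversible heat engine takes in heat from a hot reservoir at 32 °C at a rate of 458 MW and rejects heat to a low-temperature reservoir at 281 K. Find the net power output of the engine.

Ẇ ≈ 36.2 MW

T_H = 32 °C → 32 + 273.15 = 305.15 K.
Since the cycle is reversible, η = 1 − T_C/T_H = 1 − 281.00/305.15 = 0.0791.
W = η·Q_H = 0.0791 × 458 = 36.2 MW.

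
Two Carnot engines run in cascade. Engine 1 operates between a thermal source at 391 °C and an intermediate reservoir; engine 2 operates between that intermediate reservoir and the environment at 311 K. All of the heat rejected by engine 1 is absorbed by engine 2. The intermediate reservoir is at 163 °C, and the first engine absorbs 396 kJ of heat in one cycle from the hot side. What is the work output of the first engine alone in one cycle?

W₁ ≈ 136 kJ

T_H = 391 °C → 391 + 273.15 = 664.15 K.
T_m = 163 °C → 163 + 273.15 = 436.15 K.
First-stage efficiency η₁ = 1 − T_m/T_H = 1 − 436.15/664.15 = 0.3433.
W₁ = η₁·Q_H = 0.3433 × 396 = 136 kJ.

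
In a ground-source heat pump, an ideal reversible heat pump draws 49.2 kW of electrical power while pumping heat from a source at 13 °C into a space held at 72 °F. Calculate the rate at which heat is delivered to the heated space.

Q̇_H ≈ 1580 kW

T_H = 72 °F → (72 − 32) × 5/9 = 22.22 °C = 295.37 K.
T_C = 13 °C → 13 + 273.15 = 286.15 K.
The Carnot heat-pump COP is COP_HP = T_H/(T_H − T_C) = 295.37/9.22 = 32.0283.
Q_H = COP_HP · W = 32.0283 × 49.2 = 1580 kW.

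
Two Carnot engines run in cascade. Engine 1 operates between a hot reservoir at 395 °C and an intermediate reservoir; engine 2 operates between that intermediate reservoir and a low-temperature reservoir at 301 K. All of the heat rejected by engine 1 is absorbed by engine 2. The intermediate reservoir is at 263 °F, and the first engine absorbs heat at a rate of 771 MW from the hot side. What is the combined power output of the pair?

T_H = 395 °C → 395 + 273.15 = 668.15 K.
Two reversible stages in series are equivalent to a single Carnot engine between T_H and T_C, so η_total = 1 − T_C/T_H = 1 − 301.00/668.15 = 0.5495.
W_total = η_total · Q_H = 0.5495 × 771 = 423.7 MW.

Ẇ_total ≈ 423.7 MW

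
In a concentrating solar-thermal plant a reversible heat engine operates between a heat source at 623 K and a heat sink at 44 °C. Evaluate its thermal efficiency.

η ≈ 0.491

T_C = 44 °C → 44 + 273.15 = 317.15 K.
η_rev = 1 − T_C/T_H = 1 − 317.15/623.00 = 0.491.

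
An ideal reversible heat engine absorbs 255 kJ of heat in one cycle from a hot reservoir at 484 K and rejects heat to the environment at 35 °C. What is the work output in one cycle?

T_C = 35 °C → 35 + 273.15 = 308.15 K.
The Carnot efficiency is η = 1 − T_C/T_H = 1 − 308.15/484.00 = 0.3633.
W = η·Q_H = 0.3633 × 255 = 92.65 kJ.

W ≈ 92.65 kJ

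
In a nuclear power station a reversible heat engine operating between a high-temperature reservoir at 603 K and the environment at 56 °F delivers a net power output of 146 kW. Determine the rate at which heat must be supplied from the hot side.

T_C = 56 °F → (56 − 32) × 5/9 = 13.33 °C = 286.48 K.
For a reversible engine, η = 1 − T_C/T_H = 1 − 286.48/603.00 = 0.5249.
Q_H = W/η = 146/0.5249 = 278 kW.

Q̇_H ≈ 278 kW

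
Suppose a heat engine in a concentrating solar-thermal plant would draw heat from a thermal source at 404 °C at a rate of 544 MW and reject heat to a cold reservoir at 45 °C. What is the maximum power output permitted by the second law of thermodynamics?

Ẇ_max ≈ 288.4 MW

T_H = 404 °C → 404 + 273.15 = 677.15 K.
T_C = 45 °C → 45 + 273.15 = 318.15 K.
By the Carnot theorem, η_max = 1 − T_C/T_H = 1 − 318.15/677.15 = 0.5302.
W_max = η_max · Q_H = 0.5302 × 544 = 288.4 MW.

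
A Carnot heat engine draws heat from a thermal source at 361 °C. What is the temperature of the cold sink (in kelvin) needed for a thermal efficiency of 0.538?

T_H = 361 °C → 361 + 273.15 = 634.15 K.
From η = 1 − T_C/T_H, T_C = T_H·(1 − η) = 634.15 × (1 − 0.538) = 293 K.

T_C ≈ 293 K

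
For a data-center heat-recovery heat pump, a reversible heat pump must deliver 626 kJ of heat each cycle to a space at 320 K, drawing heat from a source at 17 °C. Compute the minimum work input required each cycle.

W_in ≈ 58.4 kJ

T_C = 17 °C → 17 + 273.15 = 290.15 K.
Reversible heating COP: COP_HP = T_H/(T_H − T_C) = 320.00/29.85 = 10.7203.
W = Q_H/COP_HP = 626/10.7203 = 58.4 kJ.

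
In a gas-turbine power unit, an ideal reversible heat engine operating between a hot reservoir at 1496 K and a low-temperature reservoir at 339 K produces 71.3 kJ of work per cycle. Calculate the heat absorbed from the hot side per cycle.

Q_H ≈ 92.19 kJ

Carnot efficiency: η = 1 − T_C/T_H = 1 − 339.00/1496.00 = 0.7734.
Q_H = W/η = 71.3/0.7734 = 92.19 kJ.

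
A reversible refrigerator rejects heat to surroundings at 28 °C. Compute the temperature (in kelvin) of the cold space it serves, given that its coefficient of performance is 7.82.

T_C ≈ 267 K

T_H = 28 °C → 28 + 273.15 = 301.15 K.
COP_R = T_C/(T_H − T_C) ⇒ T_C = T_H·COP_R/(1 + COP_R) = 301.15 × 7.82/(1 + 7.82) = 267 K.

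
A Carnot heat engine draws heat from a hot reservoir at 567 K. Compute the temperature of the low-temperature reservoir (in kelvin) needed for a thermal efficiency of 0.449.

T_C ≈ 312 K

From η = 1 − T_C/T_H, T_C = T_H·(1 − η) = 567.00 × (1 − 0.449) = 312 K.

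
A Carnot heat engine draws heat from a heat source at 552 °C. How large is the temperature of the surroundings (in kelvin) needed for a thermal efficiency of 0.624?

T_C ≈ 310 K

T_H = 552 °C → 552 + 273.15 = 825.15 K.
From η = 1 − T_C/T_H, T_C = T_H·(1 − η) = 825.15 × (1 − 0.624) = 310 K.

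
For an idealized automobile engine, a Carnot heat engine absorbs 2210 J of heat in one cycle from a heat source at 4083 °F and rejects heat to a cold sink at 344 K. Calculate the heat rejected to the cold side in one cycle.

Q_C ≈ 301 J

T_H = 4083 °F → (4083 − 32) × 5/9 = 2250.56 °C = 2523.71 K.
The Carnot efficiency is η = 1 − T_C/T_H = 1 − 344.00/2523.71 = 0.8637.
For a reversible cycle Q_C/Q_H = T_C/T_H, so Q_C = 2210 × 344.00/2523.71 = 301 J.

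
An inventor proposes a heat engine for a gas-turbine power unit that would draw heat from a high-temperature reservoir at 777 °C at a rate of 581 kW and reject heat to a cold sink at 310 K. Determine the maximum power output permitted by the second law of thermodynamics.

Ẇ_max ≈ 409 kW

T_H = 777 °C → 777 + 273.15 = 1050.15 K.
The second-law ceiling is the Carnot efficiency, η_max = 1 − T_C/T_H = 1 − 310.00/1050.15 = 0.7048.
W_max = η_max · Q_H = 0.7048 × 581 = 409 kW.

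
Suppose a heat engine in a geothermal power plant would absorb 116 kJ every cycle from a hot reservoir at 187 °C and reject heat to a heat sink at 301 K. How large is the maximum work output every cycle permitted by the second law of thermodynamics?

W_max ≈ 40.1 kJ

T_H = 187 °C → 187 + 273.15 = 460.15 K.
The upper bound on efficiency is η_max = 1 − T_C/T_H = 1 − 301.00/460.15 = 0.3459.
W_max = η_max · Q_H = 0.3459 × 116 = 40.1 kJ.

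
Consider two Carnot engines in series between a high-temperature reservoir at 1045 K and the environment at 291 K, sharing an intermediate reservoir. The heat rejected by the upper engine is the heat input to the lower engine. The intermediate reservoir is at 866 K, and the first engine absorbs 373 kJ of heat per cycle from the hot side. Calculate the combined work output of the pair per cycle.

Two reversible stages in series are equivalent to a single Carnot engine between T_H and T_C, so η_total = 1 − T_C/T_H = 1 − 291.00/1045.00 = 0.7215.
W_total = η_total · Q_H = 0.7215 × 373 = 269 kJ.

W_total ≈ 269 kJ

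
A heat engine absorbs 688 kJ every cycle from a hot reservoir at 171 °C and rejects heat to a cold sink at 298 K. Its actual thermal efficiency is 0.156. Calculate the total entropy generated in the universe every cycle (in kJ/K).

ΔS_univ ≈ 0.400 kJ/K

T_H = 171 °C → 171 + 273.15 = 444.15 K.
W = η·Q_H = 0.156 × 688 = 107.3 kJ, so Q_C = Q_H − W = 580.7 kJ.
Reservoir entropy changes: ΔS_H = −Q_H/T_H = −688/444.15 = -1.549 kJ/K and ΔS_C = +Q_C/T_C = 580.7/298.00 = 1.949 kJ/K.
ΔS_univ = −Q_H/T_H + Q_C/T_C = 0.400 kJ/K (> 0, since η = 0.156 < η_Carnot = 0.329).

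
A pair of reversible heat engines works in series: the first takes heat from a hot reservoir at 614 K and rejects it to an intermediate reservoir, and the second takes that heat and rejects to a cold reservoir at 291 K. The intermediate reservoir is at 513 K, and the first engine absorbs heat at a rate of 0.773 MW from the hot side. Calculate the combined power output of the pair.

Two reversible stages in series are equivalent to a single Carnot engine between T_H and T_C, so η_total = 1 − T_C/T_H = 1 − 291.00/614.00 = 0.5261.
W_total = η_total · Q_H = 0.5261 × 0.773 = 0.4066 MW.

Ẇ_total ≈ 0.4066 MW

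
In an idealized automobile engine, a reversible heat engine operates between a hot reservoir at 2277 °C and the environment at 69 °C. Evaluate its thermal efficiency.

T_H = 2277 °C → 2277 + 273.15 = 2550.15 K.
T_C = 69 °C → 69 + 273.15 = 342.15 K.
Carnot efficiency: η = 1 − T_C/T_H = 1 − 342.15/2550.15 = 0.866.

η ≈ 0.866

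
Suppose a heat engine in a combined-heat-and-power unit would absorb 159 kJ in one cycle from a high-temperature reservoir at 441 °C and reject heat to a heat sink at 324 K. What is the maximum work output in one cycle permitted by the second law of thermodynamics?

W_max ≈ 86.9 kJ

T_H = 441 °C → 441 + 273.15 = 714.15 K.
By the Carnot theorem, η_max = 1 − T_C/T_H = 1 − 324.00/714.15 = 0.5463.
W_max = η_max · Q_H = 0.5463 × 159 = 86.9 kJ.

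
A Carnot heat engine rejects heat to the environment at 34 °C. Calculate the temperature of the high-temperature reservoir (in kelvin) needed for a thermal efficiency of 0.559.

T_H ≈ 696 K

T_C = 34 °C → 34 + 273.15 = 307.15 K.
From η = 1 − T_C/T_H, solving for T_H gives T_H = T_C/(1 − η) = 307.15/(1 − 0.559) = 696 K.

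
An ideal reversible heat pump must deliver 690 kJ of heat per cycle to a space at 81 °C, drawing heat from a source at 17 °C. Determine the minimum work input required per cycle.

W_in ≈ 125 kJ

T_H = 81 °C → 81 + 273.15 = 354.15 K.
T_C = 17 °C → 17 + 273.15 = 290.15 K.
Reversible heating COP: COP_HP = T_H/(T_H − T_C) = 354.15/64.00 = 5.5336.
W = Q_H/COP_HP = 690/5.5336 = 125 kJ.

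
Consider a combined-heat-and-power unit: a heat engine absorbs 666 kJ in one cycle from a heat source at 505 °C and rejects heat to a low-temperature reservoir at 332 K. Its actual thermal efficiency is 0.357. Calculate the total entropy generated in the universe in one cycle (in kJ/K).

T_H = 505 °C → 505 + 273.15 = 778.15 K.
W = η·Q_H = 0.357 × 666 = 237.8 kJ, so Q_C = Q_H − W = 428.2 kJ.
The hot reservoir loses entropy Q_H/T_H = 666/778.15 = 0.8559 kJ/K; the cold reservoir gains Q_C/T_C = 428.2/332.00 = 1.290 kJ/K.
ΔS_univ = −Q_H/T_H + Q_C/T_C = 0.434 kJ/K (> 0, since η = 0.357 < η_Carnot = 0.573).

ΔS_univ ≈ 0.434 kJ/K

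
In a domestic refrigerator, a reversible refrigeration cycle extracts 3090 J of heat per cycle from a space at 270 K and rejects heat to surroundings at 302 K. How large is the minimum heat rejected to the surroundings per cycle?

For a reversible cycle Q_H/Q_C = T_H/T_C, so Q_H = Q_C·T_H/T_C = 3090 × 302.00/270.00 = 3460 J.

Q_H ≈ 3460 J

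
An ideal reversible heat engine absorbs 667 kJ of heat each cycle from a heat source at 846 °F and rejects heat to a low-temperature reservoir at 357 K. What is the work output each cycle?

T_H = 846 °F → (846 − 32) × 5/9 = 452.22 °C = 725.37 K.
Carnot efficiency: η = 1 − T_C/T_H = 1 − 357.00/725.37 = 0.5078.
W = η·Q_H = 0.5078 × 667 = 339 kJ.

W ≈ 339 kJ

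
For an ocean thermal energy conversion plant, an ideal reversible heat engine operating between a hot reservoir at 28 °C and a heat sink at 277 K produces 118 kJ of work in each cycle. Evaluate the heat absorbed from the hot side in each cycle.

Q_H ≈ 1471 kJ

T_H = 28 °C → 28 + 273.15 = 301.15 K.
For a reversible engine, η = 1 − T_C/T_H = 1 − 277.00/301.15 = 0.0802.
Q_H = W/η = 118/0.0802 = 1471 kJ.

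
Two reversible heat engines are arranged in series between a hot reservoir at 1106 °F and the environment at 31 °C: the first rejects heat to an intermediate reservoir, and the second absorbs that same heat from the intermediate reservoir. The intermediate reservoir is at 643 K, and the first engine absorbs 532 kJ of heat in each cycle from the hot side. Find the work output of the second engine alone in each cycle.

W₂ ≈ 207 kJ

T_H = 1106 °F → (1106 − 32) × 5/9 = 596.67 °C = 869.82 K.
T_C = 31 °C → 31 + 273.15 = 304.15 K.
Heat entering the second stage: Q_m = Q_H·(T_m/T_H) = 532 × 643.00/869.82 = 393 kJ.
Second-stage efficiency η₂ = 1 − T_C/T_m = 1 − 304.15/643.00 = 0.5270, so W₂ = η₂·Q_m = 207 kJ.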